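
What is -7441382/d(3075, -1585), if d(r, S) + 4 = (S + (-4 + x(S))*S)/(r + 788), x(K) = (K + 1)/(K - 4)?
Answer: 45677487220274/19508173 ≈ 2.3415e+6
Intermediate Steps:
x(K) = (1 + K)/(-4 + K)
d(r, S) = -4 + (S + S*(-4 + (1 + S)/(-4 + S)))/(788 + r) (d(r, S) = -4 + (S + (-4 + (1 + S)/(-4 + S))*S)/(r + 788) = -4 + (S + S*(-4 + (1 + S)/(-4 + S)))/(788 + r))
-7441382/d(3075, -1585) = -7441382*(-4 - 1585)*(788 + 3075)/(-1585*(1 - 1585) - (-4 - 1585)*(3152 + 3*(-1585) + 4*3075)) = -7441382*(-6138307/(-1585*(-1584) - 1*(-1589)*(3152 - 4755 + 12300))) = -7441382*(-6138307/(2510640 - 1*(-1589)*10697)) = -7441382*(-6138307/(2510640 + 16997533)) = -7441382/((-1/1589*1/3863*19508173)) = -7441382/(-19508173/6138307) = -7441382*(-6138307/19508173) = 45677487220274/19508173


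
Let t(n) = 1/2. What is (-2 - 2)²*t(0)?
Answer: 8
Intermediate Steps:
t(n) = ½
(-2 - 2)²*t(0) = (-2 - 2)²*(½) = (-4)²*(½) = 16*(½) = 8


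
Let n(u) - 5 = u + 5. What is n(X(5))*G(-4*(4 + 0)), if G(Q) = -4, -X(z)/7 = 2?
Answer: 16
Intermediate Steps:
X(z) = -14 (X(z) = -7*2 = -14)
n(u) = 10 + u (n(u) = 5 + (u + 5) = 5 + (5 + u) = 10 + u)
n(X(5))*G(-4*(4 + 0)) = (10 - 14)*(-4) = -4*(-4) = 16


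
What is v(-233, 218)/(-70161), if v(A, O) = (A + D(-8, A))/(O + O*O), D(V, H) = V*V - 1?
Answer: 85/1674813231 ≈ 5.0752e-8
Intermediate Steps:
D(V, H) = -1 + V**2 (D(V, H) = V**2 - 1 = -1 + V**2)
v(A, O) = (63 + A)/(O + O**2) (v(A, O) = (A + (-1 + (-8)**2))/(O + O*O) = (A + (-1 + 64))/(O + O**2) = (A + 63)/(O + O**2) = (63 + A)/(O + O**2))
v(-233, 218)/(-70161) = ((63 - 233)/(218*(1 + 218)))/(-70161) = ((1/218)*(-170)/219)*(-1/70161) = ((1/218)*(1/219)*(-170))*(-1/70161) = -85/23871*(-1/70161) = 85/1674813231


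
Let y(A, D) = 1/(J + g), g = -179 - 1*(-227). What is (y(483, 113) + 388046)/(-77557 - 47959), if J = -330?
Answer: -109428971/35395512 ≈ -3.0916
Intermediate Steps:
g = 48 (g = -179 + 227 = 48)
y(A, D) = -1/282 (y(A, D) = 1/(-330 + 48) = 1/(-282) = -1/282)
(y(483, 113) + 388046)/(-77557 - 47959) = (-1/282 + 388046)/(-77557 - 47959) = (109428971/282)/(-125516) = (109428971/282)*(-1/125516) = -109428971/35395512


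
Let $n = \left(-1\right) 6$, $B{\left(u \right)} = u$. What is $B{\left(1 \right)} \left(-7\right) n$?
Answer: $42$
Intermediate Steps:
$n = -6$
$B{\left(1 \right)} \left(-7\right) n = 1 \left(-7\right) \left(-6\right) = \left(-7\right) \left(-6\right) = 42$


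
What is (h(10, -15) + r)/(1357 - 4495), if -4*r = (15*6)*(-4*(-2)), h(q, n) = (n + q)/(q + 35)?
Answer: 1621/28242 ≈ 0.057397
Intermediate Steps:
h(q, n) = (n + q)/(35 + q)
r = -180 (r = -15*6*(-4*(-2))/4 = -45*8/2 = -¼*720 = -180)
(h(10, -15) + r)/(1357 - 4495) = ((-15 + 10)/(35 + 10) - 180)/(1357 - 4495) = (-5/45 - 180)/(-3138) = ((1/45)*(-5) - 180)*(-1/3138) = (-⅑ - 180)*(-1/3138) = -1621/9*(-1/3138) = 1621/28242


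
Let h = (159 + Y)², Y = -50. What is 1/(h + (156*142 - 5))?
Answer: 1/34028 ≈ 2.9388e-5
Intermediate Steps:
h = 11881 (h = (159 - 50)² = 109² = 11881)
1/(h + (156*142 - 5)) = 1/(11881 + (156*142 - 5)) = 1/(11881 + (22152 - 5)) = 1/(11881 + 22147) = 1/34028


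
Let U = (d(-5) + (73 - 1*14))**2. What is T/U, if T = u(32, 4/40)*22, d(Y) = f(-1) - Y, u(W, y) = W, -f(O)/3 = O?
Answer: 704/4489 ≈ 0.15683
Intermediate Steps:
f(O) = -3*O
d(Y) = 3 - Y (d(Y) = -3*(-1) - Y = 3 - Y)
T = 704 (T = 32*22 = 704)
U = 4489 (U = ((3 - 1*(-5)) + (73 - 1*14))**2 = ((3 + 5) + (73 - 14))**2 = (8 + 59)**2 = 67**2 = 4489)
T/U = 704/4489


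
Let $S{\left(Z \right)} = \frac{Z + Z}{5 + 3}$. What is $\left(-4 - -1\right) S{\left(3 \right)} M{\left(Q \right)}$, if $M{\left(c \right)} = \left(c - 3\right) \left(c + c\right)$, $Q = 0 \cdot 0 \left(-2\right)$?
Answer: $0$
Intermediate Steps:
$S{\left(Z \right)} = \frac{Z}{4}$ ($S{\left(Z \right)} = \frac{2 Z}{8} = 2 Z \frac{1}{8} = \frac{Z}{4}$)
$Q = 0$ ($Q = 0 \left(-2\right) = 0$)
$M{\left(c \right)} = 2 c \left(-3 + c\right)$ ($M{\left(c \right)} = \left(-3 + c\right) 2 c = 2 c \left(-3 + c\right)$)
$\left(-4 - -1\right) S{\left(3 \right)} M{\left(Q \right)} = \left(-4 - -1\right) \frac{1}{4} \cdot 3 \cdot 2 \cdot 0 \left(-3 + 0\right) = \left(-4 + 1\right) \frac{3}{4} \cdot 2 \cdot 0 \left(-3\right) = \left(-3\right) \frac{3}{4} \cdot 0 = \left(- \frac{9}{4}\right) 0 = 0$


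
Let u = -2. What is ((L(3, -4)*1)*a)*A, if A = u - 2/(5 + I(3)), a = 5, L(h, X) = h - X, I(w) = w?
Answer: -315/4 ≈ -78.750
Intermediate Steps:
A = -9/4 (A = -2 - 2/(5 + 3) = -2 - 2/8 = -2 + (⅛)*(-2) = -2 - ¼ = -9/4 ≈ -2.2500)
((L(3, -4)*1)*a)*A = (((3 - 1*(-4))*1)*5)*(-9/4) = (((3 + 4)*1)*5)*(-9/4) = ((7*1)*5)*(-9/4) = (7*5)*(-9/4) = 35*(-9/4) = -315/4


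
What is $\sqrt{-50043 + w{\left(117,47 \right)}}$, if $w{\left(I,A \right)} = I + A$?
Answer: $i \sqrt{49879} \approx 223.34 i$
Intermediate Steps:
$w{\left(I,A \right)} = A + I$
$\sqrt{-50043 + w{\left(117,47 \right)}} = \sqrt{-50043 + \left(47 + 117\right)} = \sqrt{-50043 + 164} = \sqrt{-49879} = i \sqrt{49879}$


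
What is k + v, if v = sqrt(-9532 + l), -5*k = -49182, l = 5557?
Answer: 49182/5 + 5*I*sqrt(159) ≈ 9836.4 + 63.048*I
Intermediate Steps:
k = 49182/5 (k = -1/5*(-49182) = 49182/5 ≈ 9836.4)
v = 5*I*sqrt(159) (v = sqrt(-9532 + 5557) = sqrt(-3975) = 5*I*sqrt(159) ≈ 63.048*I)
k + v = 49182/5 + 5*I*sqrt(159)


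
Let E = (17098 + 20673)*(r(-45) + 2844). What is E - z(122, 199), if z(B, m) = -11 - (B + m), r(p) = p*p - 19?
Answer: 183189682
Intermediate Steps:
r(p) = -19 + p² (r(p) = p² - 19 = -19 + p²)
z(B, m) = -11 - B - m (z(B, m) = -11 + (-B - m) = -11 - B - m)
E = 183189350 (E = (17098 + 20673)*((-19 + (-45)²) + 2844) = 37771*((-19 + 2025) + 2844) = 37771*(2006 + 2844) = 37771*4850 = 183189350)
E - z(122, 199) = 183189350 - (-11 - 1*122 - 1*199) = 183189350 - (-11 - 122 - 199) = 183189350 - 1*(-332) = 183189350 + 332 = 183189682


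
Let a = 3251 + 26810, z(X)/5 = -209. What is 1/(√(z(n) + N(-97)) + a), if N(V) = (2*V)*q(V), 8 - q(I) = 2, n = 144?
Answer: 30061/903665930 - 47*I/903665930 ≈ 3.3266e-5 - 5.201e-8*I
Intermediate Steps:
q(I) = 6 (q(I) = 8 - 1*2 = 8 - 2 = 6)
z(X) = -1045 (z(X) = 5*(-209) = -1045)
N(V) = 12*V (N(V) = (2*V)*6 = 12*V)
a = 30061
1/(√(z(n) + N(-97)) + a) = 1/(√(-1045 + 12*(-97)) + 30061) = 1/(√(-1045 - 1164) + 30061) = 1/(√(-2209) + 30061) = 1/(47*I + 30061) = 1/(30061 + 47*I) = (30061 - 47*I)/903665930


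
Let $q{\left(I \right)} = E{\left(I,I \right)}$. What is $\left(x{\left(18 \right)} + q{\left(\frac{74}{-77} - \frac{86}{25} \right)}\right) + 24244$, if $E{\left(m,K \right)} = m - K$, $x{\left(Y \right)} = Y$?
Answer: $24262$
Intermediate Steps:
$q{\left(I \right)} = 0$ ($q{\left(I \right)} = I - I = 0$)
$\left(x{\left(18 \right)} + q{\left(\frac{74}{-77} - \frac{86}{25} \right)}\right) + 24244 = \left(18 + 0\right) + 24244 = 18 + 24244 = 24262$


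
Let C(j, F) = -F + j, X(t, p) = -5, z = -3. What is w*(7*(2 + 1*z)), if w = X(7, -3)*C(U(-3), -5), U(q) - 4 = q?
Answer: 210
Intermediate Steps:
U(q) = 4 + q
C(j, F) = j - F
w = -30 (w = -5*((4 - 3) - 1*(-5)) = -5*(1 + 5) = -5*6 = -30)
w*(7*(2 + 1*z)) = -210*(2 + 1*(-3)) = -210*(2 - 3) = -210*(-1) = -30*(-7) = 210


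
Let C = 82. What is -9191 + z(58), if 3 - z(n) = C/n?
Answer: -266493/29 ≈ -9189.4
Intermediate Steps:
z(n) = 3 - 82/n
-9191 + z(58) = -9191 + (3 - 82/58) = -9191 + (3 - 82*1/58) = -9191 + (3 - 41/29) = -9191 + 46/29 = -266493/29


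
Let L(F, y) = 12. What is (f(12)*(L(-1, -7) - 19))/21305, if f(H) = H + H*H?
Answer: -1092/21305 ≈ -0.051256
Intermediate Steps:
f(H) = H + H**2
(f(12)*(L(-1, -7) - 19))/21305 = ((12*(1 + 12))*(12 - 19))/21305 = ((12*13)*(-7))*(1/21305) = (156*(-7))*(1/21305) = -1092*1/21305 = -1092/21305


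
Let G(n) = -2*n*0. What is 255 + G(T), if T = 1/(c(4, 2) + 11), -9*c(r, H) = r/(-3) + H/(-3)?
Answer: 255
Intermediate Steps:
c(r, H) = H/27 + r/27 (c(r, H) = -(r/(-3) + H/(-3))/9 = -(r*(-⅓) + H*(-⅓))/9 = -(-r/3 - H/3)/9 = -(-H/3 - r/3)/9 = H/27 + r/27)
T = 9/101 (T = 1/(((1/27)*2 + (1/27)*4) + 11) = 1/((2/27 + 4/27) + 11) = 1/(2/9 + 11) = 1/(101/9) = 9/101 ≈ 0.089109)
G(n) = 0
255 + G(T) = 255 + 0 = 255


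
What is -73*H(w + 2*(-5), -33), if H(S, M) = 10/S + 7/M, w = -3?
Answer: 30733/429 ≈ 71.639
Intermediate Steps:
H(S, M) = 7/M + 10/S
-73*H(w + 2*(-5), -33) = -73*(7/(-33) + 10/(-3 + 2*(-5))) = -73*(7*(-1/33) + 10/(-3 - 10)) = -73*(-7/33 + 10/(-13)) = -73*(-7/33 + 10*(-1/13)) = -73*(-7/33 - 10/13) = -73*(-421/429) = 30733/429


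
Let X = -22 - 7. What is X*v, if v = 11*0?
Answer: 0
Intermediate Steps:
v = 0
X = -29
X*v = -29*0 = 0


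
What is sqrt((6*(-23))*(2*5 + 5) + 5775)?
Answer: sqrt(3705) ≈ 60.869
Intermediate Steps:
sqrt((6*(-23))*(2*5 + 5) + 5775) = sqrt(-138*(10 + 5) + 5775) = sqrt(-138*15 + 5775) = sqrt(-2070 + 5775) = sqrt(3705)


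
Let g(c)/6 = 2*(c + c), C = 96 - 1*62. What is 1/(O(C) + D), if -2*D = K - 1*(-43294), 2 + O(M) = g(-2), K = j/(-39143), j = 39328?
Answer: -39143/849266007 ≈ -4.6090e-5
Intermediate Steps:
C = 34 (C = 96 - 62 = 34)
g(c) = 24*c (g(c) = 6*(2*(c + c)) = 6*(2*(2*c)) = 6*(4*c) = 24*c)
K = -39328/39143 (K = 39328/(-39143) = 39328*(-1/39143) = -39328/39143 ≈ -1.0047)
O(M) = -50 (O(M) = -2 + 24*(-2) = -2 - 48 = -50)
D = -847308857/39143 (D = -(-39328/39143 - 1*(-43294))/2 = -(-39328/39143 + 43294)/2 = -½*1694617714/39143 = -847308857/39143 ≈ -21647.)
1/(O(C) + D) = 1/(-50 - 847308857/39143) = 1/(-849266007/39143) = -39143/849266007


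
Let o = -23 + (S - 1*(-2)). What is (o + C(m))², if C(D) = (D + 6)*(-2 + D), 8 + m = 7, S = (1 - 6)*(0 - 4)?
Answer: 256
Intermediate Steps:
S = 20 (S = -5*(-4) = 20)
m = -1 (m = -8 + 7 = -1)
C(D) = (-2 + D)*(6 + D) (C(D) = (6 + D)*(-2 + D) = (-2 + D)*(6 + D))
o = -1 (o = -23 + (20 - 1*(-2)) = -23 + (20 + 2) = -23 + 22 = -1)
(o + C(m))² = (-1 + (-12 + (-1)² + 4*(-1)))² = (-1 + (-12 + 1 - 4))² = (-1 - 15)² = (-16)² = 256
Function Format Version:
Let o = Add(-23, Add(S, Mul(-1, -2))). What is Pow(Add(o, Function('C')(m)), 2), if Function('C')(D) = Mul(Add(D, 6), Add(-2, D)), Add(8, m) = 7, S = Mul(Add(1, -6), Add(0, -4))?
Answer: 256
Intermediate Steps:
S = 20 (S = Mul(-5, -4) = 20)
m = -1 (m = Add(-8, 7) = -1)
Function('C')(D) = Mul(Add(-2, D), Add(6, D)) (Function('C')(D) = Mul(Add(6, D), Add(-2, D)) = Mul(Add(-2, D), Add(6, D)))
o = -1 (o = Add(-23, Add(20, Mul(-1, -2))) = Add(-23, Add(20, 2)) = Add(-23, 22) = -1)
Pow(Add(o, Function('C')(m)), 2) = Pow(Add(-1, Add(-12, Pow(-1, 2), Mul(4, -1))), 2) = Pow(Add(-1, Add(-12, 1, -4)), 2) = Pow(Add(-1, -15), 2) = Pow(-16, 2) = 256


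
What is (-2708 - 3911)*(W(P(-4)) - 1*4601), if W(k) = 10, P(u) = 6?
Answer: 30387829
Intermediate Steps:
(-2708 - 3911)*(W(P(-4)) - 1*4601) = (-2708 - 3911)*(10 - 1*4601) = -6619*(10 - 4601) = -6619*(-4591) = 30387829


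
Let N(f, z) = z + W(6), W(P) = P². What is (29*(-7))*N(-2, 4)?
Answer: -8120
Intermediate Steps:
N(f, z) = 36 + z (N(f, z) = z + 6² = z + 36 = 36 + z)
(29*(-7))*N(-2, 4) = (29*(-7))*(36 + 4) = -203*40 = -8120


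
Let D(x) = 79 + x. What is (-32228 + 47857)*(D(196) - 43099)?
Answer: -669296296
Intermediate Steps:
(-32228 + 47857)*(D(196) - 43099) = (-32228 + 47857)*((79 + 196) - 43099) = 15629*(275 - 43099) = 15629*(-42824) = -669296296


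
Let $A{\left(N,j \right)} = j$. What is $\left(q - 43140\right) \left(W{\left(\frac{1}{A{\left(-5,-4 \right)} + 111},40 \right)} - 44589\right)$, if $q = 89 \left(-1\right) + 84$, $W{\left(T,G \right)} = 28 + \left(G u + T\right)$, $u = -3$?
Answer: $\frac{206270463570}{107} \approx 1.9278 \cdot 10^{9}$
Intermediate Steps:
$W{\left(T,G \right)} = 28 + T - 3 G$ ($W{\left(T,G \right)} = 28 + \left(G \left(-3\right) + T\right) = 28 - \left(- T + 3 G\right) = 28 + T - 3 G$)
$q = -5$ ($q = -89 + 84 = -5$)
$\left(q - 43140\right) \left(W{\left(\frac{1}{A{\left(-5,-4 \right)} + 111},40 \right)} - 44589\right) = \left(-5 - 43140\right) \left(\left(28 + \frac{1}{-4 + 111} - 120\right) - 44589\right) = - 43145 \left(\left(28 + \frac{1}{107} - 120\right) - 44589\right) = - 43145 \left(- \frac{9843}{107} - 44589\right) = \left(-43145\right) \left(- \frac{4780866}{107}\right) = \frac{206270463570}{107}$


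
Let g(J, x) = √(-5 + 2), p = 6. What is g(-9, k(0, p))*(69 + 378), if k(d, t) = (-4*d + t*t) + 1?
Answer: 447*I*√3 ≈ 774.23*I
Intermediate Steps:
k(d, t) = 1 + t² - 4*d (k(d, t) = (-4*d + t²) + 1 = (t² - 4*d) + 1 = 1 + t² - 4*d)
g(J, x) = I*√3 (g(J, x) = √(-3) = I*√3)
g(-9, k(0, p))*(69 + 378) = (I*√3)*(69 + 378) = (I*√3)*447 = 447*I*√3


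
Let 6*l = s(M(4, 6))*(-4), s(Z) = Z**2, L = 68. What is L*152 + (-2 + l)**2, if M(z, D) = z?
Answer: 94468/9 ≈ 10496.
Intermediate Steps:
l = -32/3 (l = (4**2*(-4))/6 = (16*(-4))/6 = (1/6)*(-64) = -32/3 ≈ -10.667)
L*152 + (-2 + l)**2 = 68*152 + (-2 - 32/3)**2 = 10336 + (-38/3)**2 = 10336 + 1444/9 = 94468/9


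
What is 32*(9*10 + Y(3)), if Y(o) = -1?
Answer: 2848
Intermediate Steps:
32*(9*10 + Y(3)) = 32*(9*10 - 1) = 32*(90 - 1) = 32*89 = 2848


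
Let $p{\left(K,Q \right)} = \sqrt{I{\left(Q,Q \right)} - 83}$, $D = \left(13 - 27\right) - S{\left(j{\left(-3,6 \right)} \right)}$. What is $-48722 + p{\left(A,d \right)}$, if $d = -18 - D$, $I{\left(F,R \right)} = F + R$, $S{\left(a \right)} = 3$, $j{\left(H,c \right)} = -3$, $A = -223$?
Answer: $-48722 + i \sqrt{85} \approx -48722.0 + 9.2195 i$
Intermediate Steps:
$D = -17$ ($D = \left(13 - 27\right) - 3 = -14 - 3 = -17$)
$d = -1$ ($d = -18 - -17 = -18 + 17 = -1$)
$p{\left(K,Q \right)} = \sqrt{-83 + 2 Q}$ ($p{\left(K,Q \right)} = \sqrt{\left(Q + Q\right) - 83} = \sqrt{2 Q - 83} = \sqrt{-83 + 2 Q}$)
$-48722 + p{\left(A,d \right)} = -48722 + \sqrt{-83 + 2 \left(-1\right)} = -48722 + \sqrt{-83 - 2} = -48722 + \sqrt{-85} = -48722 + i \sqrt{85}$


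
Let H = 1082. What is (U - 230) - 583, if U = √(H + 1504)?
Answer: -813 + √2586 ≈ -762.15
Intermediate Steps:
U = √2586 (U = √(1082 + 1504) = √2586 ≈ 50.853)
(U - 230) - 583 = (√2586 - 230) - 583 = (-230 + √2586) - 583 = -813 + √2586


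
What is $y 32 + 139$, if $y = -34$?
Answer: $-949$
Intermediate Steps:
$y 32 + 139 = \left(-34\right) 32 + 139 = -1088 + 139 = -949$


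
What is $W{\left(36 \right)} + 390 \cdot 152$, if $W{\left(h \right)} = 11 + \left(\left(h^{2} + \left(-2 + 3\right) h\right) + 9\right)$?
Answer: $60632$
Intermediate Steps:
$W{\left(h \right)} = 20 + h + h^{2}$ ($W{\left(h \right)} = 11 + \left(\left(h^{2} + 1 h\right) + 9\right) = 11 + \left(\left(h^{2} + h\right) + 9\right) = 11 + \left(\left(h + h^{2}\right) + 9\right) = 11 + \left(9 + h + h^{2}\right) = 20 + h + h^{2}$)
$W{\left(36 \right)} + 390 \cdot 152 = \left(20 + 36 + 36^{2}\right) + 390 \cdot 152 = \left(20 + 36 + 1296\right) + 59280 = 1352 + 59280 = 60632$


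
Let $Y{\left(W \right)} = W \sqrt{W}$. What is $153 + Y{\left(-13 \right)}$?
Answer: $153 - 13 i \sqrt{13} \approx 153.0 - 46.872 i$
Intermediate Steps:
$Y{\left(W \right)} = W^{\frac{3}{2}}$
$153 + Y{\left(-13 \right)} = 153 + \left(-13\right)^{\frac{3}{2}} = 153 - 13 i \sqrt{13}$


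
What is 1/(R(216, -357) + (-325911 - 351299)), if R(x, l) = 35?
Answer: -1/677175 ≈ -1.4767e-6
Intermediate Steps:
1/(R(216, -357) + (-325911 - 351299)) = 1/(35 + (-325911 - 351299)) = 1/(35 - 677210) = 1/(-677175) = -1/677175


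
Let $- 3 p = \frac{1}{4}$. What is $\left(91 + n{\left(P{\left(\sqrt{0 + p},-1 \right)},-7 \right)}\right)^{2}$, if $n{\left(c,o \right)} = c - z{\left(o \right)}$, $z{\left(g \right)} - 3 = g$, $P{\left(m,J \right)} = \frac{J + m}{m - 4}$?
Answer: $\frac{36 \left(4064 \sqrt{3} + 48131 i\right)}{16 \sqrt{3} + 191 i} \approx 9073.3 - 10.258 i$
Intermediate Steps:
$p = - \frac{1}{12}$ ($p = - \frac{1}{3 \cdot 4} = \left(- \frac{1}{3}\right) \frac{1}{4} = - \frac{1}{12} \approx -0.083333$)
$P{\left(m,J \right)} = \frac{J + m}{-4 + m}$
$z{\left(g \right)} = 3 + g$
$n{\left(c,o \right)} = -3 + c - o$ ($n{\left(c,o \right)} = c - \left(3 + o\right) = -3 + c - o$)
$\left(91 + n{\left(P{\left(\sqrt{0 + p},-1 \right)},-7 \right)}\right)^{2} = \left(91 - \left(-4 - \frac{-1 + \sqrt{0 - \frac{1}{12}}}{-4 + \sqrt{0 - \frac{1}{12}}}\right)\right)^{2} = \left(91 + \left(-3 + \frac{-1 + \sqrt{- \frac{1}{12}}}{-4 + \sqrt{- \frac{1}{12}}} + 7\right)\right)^{2} = \left(91 + \left(-3 + \frac{-1 + \frac{i \sqrt{3}}{6}}{-4 + \frac{i \sqrt{3}}{6}} + 7\right)\right)^{2} = \left(91 + \left(4 + \frac{-1 + \frac{i \sqrt{3}}{6}}{-4 + \frac{i \sqrt{3}}{6}}\right)\right)^{2} = \left(95 + \frac{-1 + \frac{i \sqrt{3}}{6}}{-4 + \frac{i \sqrt{3}}{6}}\right)^{2}$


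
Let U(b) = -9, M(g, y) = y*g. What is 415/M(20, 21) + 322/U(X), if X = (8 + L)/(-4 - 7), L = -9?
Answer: -8767/252 ≈ -34.790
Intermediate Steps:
M(g, y) = g*y
X = 1/11 (X = (8 - 9)/(-4 - 7) = -1/(-11) = -1*(-1/11) = 1/11 ≈ 0.090909)
415/M(20, 21) + 322/U(X) = 415/((20*21)) + 322/(-9) = 415/420 + 322*(-⅑) = 415*(1/420) - 322/9 = 83/84 - 322/9 = -8767/252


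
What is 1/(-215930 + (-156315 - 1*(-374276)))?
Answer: 1/2031 ≈ 0.00049237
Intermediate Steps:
1/(-215930 + (-156315 - 1*(-374276))) = 1/(-215930 + (-156315 + 374276)) = 1/(-215930 + 217961) = 1/2031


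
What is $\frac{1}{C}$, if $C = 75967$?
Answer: $\frac{1}{75967} \approx 1.3164 \cdot 10^{-5}$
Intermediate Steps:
$\frac{1}{C} = \frac{1}{75967}$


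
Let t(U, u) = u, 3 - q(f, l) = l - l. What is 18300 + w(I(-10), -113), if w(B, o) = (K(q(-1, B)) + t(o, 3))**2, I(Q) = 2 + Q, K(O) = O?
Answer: 18336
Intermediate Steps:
q(f, l) = 3 (q(f, l) = 3 - (l - l) = 3 - 1*0 = 3 + 0 = 3)
w(B, o) = 36 (w(B, o) = (3 + 3)**2 = 6**2 = 36)
18300 + w(I(-10), -113) = 18300 + 36 = 18336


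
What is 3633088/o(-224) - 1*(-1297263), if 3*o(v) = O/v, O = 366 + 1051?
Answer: -603213465/1417 ≈ -4.2570e+5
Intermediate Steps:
O = 1417
o(v) = 1417/(3*v) (o(v) = (1417/v)/3 = 1417/(3*v))
3633088/o(-224) - 1*(-1297263) = 3633088/(((1417/3)/(-224))) - 1*(-1297263) = 3633088/(((1417/3)*(-1/224))) + 1297263 = 3633088/(-1417/672) + 1297263 = 3633088*(-672/1417) + 1297263 = -2441435136/1417 + 1297263 = -603213465/1417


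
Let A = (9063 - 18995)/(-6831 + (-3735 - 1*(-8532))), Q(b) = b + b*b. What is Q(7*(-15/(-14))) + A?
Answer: 279199/4068 ≈ 68.633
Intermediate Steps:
Q(b) = b + b²
A = 4966/1017 (A = -9932/(-6831 + (-3735 + 8532)) = -9932/(-6831 + 4797) = -9932/(-2034) = -9932*(-1/2034) = 4966/1017 ≈ 4.8830)
Q(7*(-15/(-14))) + A = (7*(-15/(-14)))*(1 + 7*(-15/(-14))) + 4966/1017 = (7*(-15*(-1/14)))*(1 + 7*(-15*(-1/14))) + 4966/1017 = (7*(15/14))*(1 + 7*(15/14)) + 4966/1017 = 15*(1 + 15/2)/2 + 4966/1017 = (15/2)*(17/2) + 4966/1017 = 255/4 + 4966/1017 = 279199/4068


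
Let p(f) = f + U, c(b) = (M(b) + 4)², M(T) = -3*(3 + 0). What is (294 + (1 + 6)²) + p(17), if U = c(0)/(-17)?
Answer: 6095/17 ≈ 358.53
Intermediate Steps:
M(T) = -9 (M(T) = -3*3 = -9)
c(b) = 25 (c(b) = (-9 + 4)² = (-5)² = 25)
U = -25/17 (U = 25/(-17) = 25*(-1/17) = -25/17 ≈ -1.4706)
p(f) = -25/17 + f (p(f) = f - 25/17 = -25/17 + f)
(294 + (1 + 6)²) + p(17) = (294 + (1 + 6)²) + (-25/17 + 17) = (294 + 7²) + 264/17 = (294 + 49) + 264/17 = 343 + 264/17 = 6095/17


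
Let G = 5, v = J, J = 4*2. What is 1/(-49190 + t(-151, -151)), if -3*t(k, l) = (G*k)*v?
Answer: -3/141530 ≈ -2.1197e-5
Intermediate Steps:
J = 8
v = 8
t(k, l) = -40*k/3 (t(k, l) = -5*k*8/3 = -40*k/3)
1/(-49190 + t(-151, -151)) = 1/(-49190 - 40/3*(-151)) = 1/(-49190 + 6040/3) = 1/(-141530/3) = -3/141530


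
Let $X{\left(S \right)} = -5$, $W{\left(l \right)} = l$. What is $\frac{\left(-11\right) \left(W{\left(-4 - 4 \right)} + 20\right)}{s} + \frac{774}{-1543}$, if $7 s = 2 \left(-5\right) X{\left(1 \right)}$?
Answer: $- \frac{732216}{38575} \approx -18.982$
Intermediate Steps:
$s = \frac{50}{7}$ ($s = \frac{2 \left(-5\right) \left(-5\right)}{7} = \frac{\left(-10\right) \left(-5\right)}{7} = \frac{1}{7} \cdot 50 = \frac{50}{7} \approx 7.1429$)
$\frac{\left(-11\right) \left(W{\left(-4 - 4 \right)} + 20\right)}{s} + \frac{774}{-1543} = \frac{\left(-11\right) \left(\left(-4 - 4\right) + 20\right)}{\frac{50}{7}} + \frac{774}{-1543} = - 11 \left(-8 + 20\right) \frac{7}{50} + 774 \left(- \frac{1}{1543}\right) = \left(-11\right) 12 \cdot \frac{7}{50} - \frac{774}{1543} = \left(-132\right) \frac{7}{50} - \frac{774}{1543} = - \frac{462}{25} - \frac{774}{1543} = - \frac{732216}{38575}$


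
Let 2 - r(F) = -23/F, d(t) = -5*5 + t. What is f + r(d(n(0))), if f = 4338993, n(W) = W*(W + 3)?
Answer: 108474852/25 ≈ 4.3390e+6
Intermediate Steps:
n(W) = W*(3 + W)
d(t) = -25 + t
r(F) = 2 + 23/F (r(F) = 2 - (-23)/F = 2 + 23/F)
f + r(d(n(0))) = 4338993 + (2 + 23/(-25 + 0*(3 + 0))) = 4338993 + (2 + 23/(-25 + 0*3)) = 4338993 + (2 + 23/(-25 + 0)) = 4338993 + (2 + 23/(-25)) = 4338993 + (2 + 23*(-1/25)) = 4338993 + (2 - 23/25) = 4338993 + 27/25 = 108474852/25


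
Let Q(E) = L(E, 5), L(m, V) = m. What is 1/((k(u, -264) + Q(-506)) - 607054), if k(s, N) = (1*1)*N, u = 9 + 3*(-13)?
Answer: -1/607824 ≈ -1.6452e-6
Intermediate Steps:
u = -30 (u = 9 - 39 = -30)
Q(E) = E
k(s, N) = N (k(s, N) = 1*N = N)
1/((k(u, -264) + Q(-506)) - 607054) = 1/((-264 - 506) - 607054) = 1/(-770 - 607054) = 1/(-607824) = -1/607824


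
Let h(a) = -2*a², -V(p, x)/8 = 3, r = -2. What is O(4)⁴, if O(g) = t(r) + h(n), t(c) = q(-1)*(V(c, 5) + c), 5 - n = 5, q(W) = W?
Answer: 456976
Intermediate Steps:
n = 0 (n = 5 - 1*5 = 5 - 5 = 0)
V(p, x) = -24 (V(p, x) = -8*3 = -24)
t(c) = 24 - c (t(c) = -(-24 + c) = 24 - c)
O(g) = 26 (O(g) = (24 - 1*(-2)) - 2*0² = (24 + 2) - 2*0 = 26 + 0 = 26)
O(4)⁴ = 26⁴ = 456976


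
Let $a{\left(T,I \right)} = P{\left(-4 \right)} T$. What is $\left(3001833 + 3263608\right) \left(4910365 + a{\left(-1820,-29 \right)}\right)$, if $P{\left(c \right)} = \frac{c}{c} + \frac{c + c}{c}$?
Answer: $30731392888105$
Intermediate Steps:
$P{\left(c \right)} = 3$ ($P{\left(c \right)} = 1 + \frac{2 c}{c} = 1 + 2 = 3$)
$a{\left(T,I \right)} = 3 T$
$\left(3001833 + 3263608\right) \left(4910365 + a{\left(-1820,-29 \right)}\right) = \left(3001833 + 3263608\right) \left(4910365 + 3 \left(-1820\right)\right) = 6265441 \left(4910365 - 5460\right) = 6265441 \cdot 4904905 = 30731392888105$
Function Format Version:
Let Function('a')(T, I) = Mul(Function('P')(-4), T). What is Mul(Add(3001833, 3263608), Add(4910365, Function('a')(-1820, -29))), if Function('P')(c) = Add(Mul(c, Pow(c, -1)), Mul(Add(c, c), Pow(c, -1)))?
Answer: 30731392888105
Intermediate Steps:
Function('P')(c) = 3 (Function('P')(c) = Add(1, Mul(Mul(2, c), Pow(c, -1))) = Add(1, 2) = 3)
Function('a')(T, I) = Mul(3, T)
Mul(Add(3001833, 3263608), Add(4910365, Function('a')(-1820, -29))) = Mul(Add(3001833, 3263608), Add(4910365, Mul(3, -1820))) = Mul(6265441, Add(4910365, -5460)) = Mul(6265441, 4904905) = 30731392888105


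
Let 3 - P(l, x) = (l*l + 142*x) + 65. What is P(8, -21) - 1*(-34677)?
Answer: 37533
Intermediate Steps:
P(l, x) = -62 - l² - 142*x (P(l, x) = 3 - ((l*l + 142*x) + 65) = 3 - ((l² + 142*x) + 65) = 3 - (65 + l² + 142*x) = 3 + (-65 - l² - 142*x) = -62 - l² - 142*x)
P(8, -21) - 1*(-34677) = (-62 - 1*8² - 142*(-21)) - 1*(-34677) = (-62 - 1*64 + 2982) + 34677 = (-62 - 64 + 2982) + 34677 = 2856 + 34677 = 37533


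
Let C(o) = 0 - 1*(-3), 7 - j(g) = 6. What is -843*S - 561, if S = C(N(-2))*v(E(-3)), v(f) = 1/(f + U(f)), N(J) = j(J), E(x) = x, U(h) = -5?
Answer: -1959/8 ≈ -244.88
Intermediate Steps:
j(g) = 1 (j(g) = 7 - 1*6 = 7 - 6 = 1)
N(J) = 1
C(o) = 3 (C(o) = 0 + 3 = 3)
v(f) = 1/(-5 + f) (v(f) = 1/(f - 5) = 1/(-5 + f))
S = -3/8 (S = 3/(-5 - 3) = 3/(-8) = 3*(-⅛) = -3/8 ≈ -0.37500)
-843*S - 561 = -843*(-3/8) - 561 = 2529/8 - 561 = -1959/8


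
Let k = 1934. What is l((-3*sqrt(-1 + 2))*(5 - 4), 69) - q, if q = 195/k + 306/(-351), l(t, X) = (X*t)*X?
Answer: -1077251407/75426 ≈ -14282.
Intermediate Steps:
l(t, X) = t*X**2
q = -58151/75426 (q = 195/1934 + 306/(-351) = 195*(1/1934) + 306*(-1/351) = 195/1934 - 34/39 = -58151/75426 ≈ -0.77097)
l((-3*sqrt(-1 + 2))*(5 - 4), 69) - q = ((-3*sqrt(-1 + 2))*(5 - 4))*69**2 - 1*(-58151/75426) = (-3*sqrt(1)*1)*4761 + 58151/75426 = (-3*1*1)*4761 + 58151/75426 = -3*1*4761 + 58151/75426 = -3*4761 + 58151/75426 = -14283 + 58151/75426 = -1077251407/75426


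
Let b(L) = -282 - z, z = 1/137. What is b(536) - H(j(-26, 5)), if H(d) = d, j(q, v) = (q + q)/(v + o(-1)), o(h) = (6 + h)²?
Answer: -575963/2055 ≈ -280.27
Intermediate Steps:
z = 1/137 ≈ 0.0072993
j(q, v) = 2*q/(25 + v) (j(q, v) = (q + q)/(v + (6 - 1)²) = (2*q)/(v + 5²) = (2*q)/(v + 25) = (2*q)/(25 + v) = 2*q/(25 + v))
b(L) = -38635/137 (b(L) = -282 - 1*1/137 = -282 - 1/137 = -38635/137)
b(536) - H(j(-26, 5)) = -38635/137 - 2*(-26)/(25 + 5) = -38635/137 - 2*(-26)/30 = -38635/137 - 1*(-26/15) = -38635/137 + 26/15 = -575963/2055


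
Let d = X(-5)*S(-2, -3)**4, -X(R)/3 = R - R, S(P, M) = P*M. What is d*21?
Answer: 0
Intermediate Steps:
S(P, M) = M*P
X(R) = 0 (X(R) = -3*(R - R) = -3*0 = 0)
d = 0 (d = 0*(-3*(-2))**4 = 0*6**4 = 0*1296 = 0)
d*21 = 0*21 = 0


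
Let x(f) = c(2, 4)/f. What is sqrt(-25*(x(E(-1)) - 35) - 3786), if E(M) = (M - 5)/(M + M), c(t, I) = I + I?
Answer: I*sqrt(26799)/3 ≈ 54.568*I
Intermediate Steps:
c(t, I) = 2*I
E(M) = (-5 + M)/(2*M) (E(M) = (-5 + M)/((2*M)) = (-5 + M)*(1/(2*M)) = (-5 + M)/(2*M))
x(f) = 8/f (x(f) = (2*4)/f = 8/f)
sqrt(-25*(x(E(-1)) - 35) - 3786) = sqrt(-25*(8/(((1/2)*(-5 - 1)/(-1))) - 35) - 3786) = sqrt(-25*(8/(((1/2)*(-1)*(-6))) - 35) - 3786) = sqrt(-25*(8/3 - 35) - 3786) = sqrt(-25*(-97/3) - 3786) = sqrt(2425/3 - 3786) = sqrt(-8933/3) = I*sqrt(26799)/3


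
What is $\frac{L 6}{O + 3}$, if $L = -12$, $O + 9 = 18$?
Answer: $-6$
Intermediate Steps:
$O = 9$ ($O = -9 + 18 = 9$)
$\frac{L 6}{O + 3} = \frac{\left(-12\right) 6}{9 + 3} = - \frac{72}{12} = \left(-72\right) \frac{1}{12} = -6$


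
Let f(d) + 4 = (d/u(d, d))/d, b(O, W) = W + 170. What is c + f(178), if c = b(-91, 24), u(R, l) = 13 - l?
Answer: 31349/165 ≈ 189.99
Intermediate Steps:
b(O, W) = 170 + W
f(d) = -4 + 1/(13 - d) (f(d) = -4 + (d/(13 - d))/d = -4 + 1/(13 - d))
c = 194 (c = 170 + 24 = 194)
c + f(178) = 194 + (51 - 4*178)/(-13 + 178) = 194 + (51 - 712)/165 = 194 + (1/165)*(-661) = 194 - 661/165 = 31349/165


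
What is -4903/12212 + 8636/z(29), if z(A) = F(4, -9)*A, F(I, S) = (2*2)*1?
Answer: 26223521/354148 ≈ 74.047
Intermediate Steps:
F(I, S) = 4 (F(I, S) = 4*1 = 4)
z(A) = 4*A
-4903/12212 + 8636/z(29) = -4903/12212 + 8636/((4*29)) = -4903*1/12212 + 8636/116 = -4903/12212 + 8636*(1/116) = -4903/12212 + 2159/29 = 26223521/354148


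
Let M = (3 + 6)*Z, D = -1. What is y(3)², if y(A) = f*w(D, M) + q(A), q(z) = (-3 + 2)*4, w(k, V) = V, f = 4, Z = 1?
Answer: 1024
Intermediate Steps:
M = 9 (M = (3 + 6)*1 = 9*1 = 9)
q(z) = -4 (q(z) = -1*4 = -4)
y(A) = 32 (y(A) = 4*9 - 4 = 36 - 4 = 32)
y(3)² = 32² = 1024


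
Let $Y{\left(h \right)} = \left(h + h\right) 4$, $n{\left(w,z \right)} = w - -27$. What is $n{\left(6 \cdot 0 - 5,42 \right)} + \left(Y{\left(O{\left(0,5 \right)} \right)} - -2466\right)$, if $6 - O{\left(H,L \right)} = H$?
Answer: $2536$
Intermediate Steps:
$O{\left(H,L \right)} = 6 - H$
$n{\left(w,z \right)} = 27 + w$ ($n{\left(w,z \right)} = w + 27 = 27 + w$)
$Y{\left(h \right)} = 8 h$ ($Y{\left(h \right)} = 2 h 4 = 8 h$)
$n{\left(6 \cdot 0 - 5,42 \right)} + \left(Y{\left(O{\left(0,5 \right)} \right)} - -2466\right) = \left(27 + \left(6 \cdot 0 - 5\right)\right) + \left(8 \left(6 - 0\right) - -2466\right) = \left(27 + \left(0 - 5\right)\right) + \left(8 \left(6 + 0\right) + 2466\right) = \left(27 - 5\right) + \left(8 \cdot 6 + 2466\right) = 22 + \left(48 + 2466\right) = 22 + 2514 = 2536$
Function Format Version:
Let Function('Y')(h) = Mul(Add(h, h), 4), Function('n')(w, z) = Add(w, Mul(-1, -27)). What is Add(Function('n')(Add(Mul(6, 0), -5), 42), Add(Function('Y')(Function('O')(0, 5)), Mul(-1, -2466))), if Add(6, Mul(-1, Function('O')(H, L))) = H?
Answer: 2536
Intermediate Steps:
Function('O')(H, L) = Add(6, Mul(-1, H))
Function('n')(w, z) = Add(27, w) (Function('n')(w, z) = Add(w, 27) = Add(27, w))
Function('Y')(h) = Mul(8, h) (Function('Y')(h) = Mul(Mul(2, h), 4) = Mul(8, h))
Add(Function('n')(Add(Mul(6, 0), -5), 42), Add(Function('Y')(Function('O')(0, 5)), Mul(-1, -2466))) = Add(Add(27, Add(Mul(6, 0), -5)), Add(Mul(8, Add(6, Mul(-1, 0))), Mul(-1, -2466))) = Add(Add(27, Add(0, -5)), Add(Mul(8, Add(6, 0)), 2466)) = Add(Add(27, -5), Add(Mul(8, 6), 2466)) = Add(22, Add(48, 2466)) = Add(22, 2514) = 2536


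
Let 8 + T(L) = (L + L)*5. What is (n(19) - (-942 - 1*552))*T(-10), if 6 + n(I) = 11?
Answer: -161892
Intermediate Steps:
n(I) = 5 (n(I) = -6 + 11 = 5)
T(L) = -8 + 10*L (T(L) = -8 + (L + L)*5 = -8 + (2*L)*5 = -8 + 10*L)
(n(19) - (-942 - 1*552))*T(-10) = (5 - (-942 - 1*552))*(-8 + 10*(-10)) = (5 - (-942 - 552))*(-8 - 100) = (5 - 1*(-1494))*(-108) = (5 + 1494)*(-108) = 1499*(-108) = -161892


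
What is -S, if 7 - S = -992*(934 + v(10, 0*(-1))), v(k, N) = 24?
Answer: -950343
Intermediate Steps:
S = 950343 (S = 7 - (-992)*(934 + 24) = 7 - (-992)*958 = 7 - 1*(-950336) = 7 + 950336 = 950343)
-S = -1*950343 = -950343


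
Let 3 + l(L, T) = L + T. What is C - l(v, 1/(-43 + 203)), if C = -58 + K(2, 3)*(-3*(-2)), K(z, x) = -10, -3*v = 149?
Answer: -31363/480 ≈ -65.340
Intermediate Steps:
v = -149/3 (v = -1/3*149 = -149/3 ≈ -49.667)
C = -118 (C = -58 - (-30)*(-2) = -58 - 10*6 = -58 - 60 = -118)
l(L, T) = -3 + L + T (l(L, T) = -3 + (L + T) = -3 + L + T)
C - l(v, 1/(-43 + 203)) = -118 - (-3 - 149/3 + 1/(-43 + 203)) = -118 - (-3 - 149/3 + 1/160) = -118 - 1*(-25277/480) = -118 + 25277/480 = -31363/480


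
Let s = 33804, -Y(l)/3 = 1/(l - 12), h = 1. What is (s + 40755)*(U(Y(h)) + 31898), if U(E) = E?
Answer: 26161336479/11 ≈ 2.3783e+9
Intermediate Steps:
Y(l) = -3/(-12 + l) (Y(l) = -3/(l - 12) = -3/(-12 + l))
(s + 40755)*(U(Y(h)) + 31898) = (33804 + 40755)*(-3/(-12 + 1) + 31898) = 74559*(-3/(-11) + 31898) = 74559*(-3*(-1/11) + 31898) = 74559*(3/11 + 31898) = 74559*(350881/11) = 26161336479/11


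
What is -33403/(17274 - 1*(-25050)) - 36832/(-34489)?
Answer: 406841501/1459712436 ≈ 0.27871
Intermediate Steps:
-33403/(17274 - 1*(-25050)) - 36832/(-34489) = -33403/(17274 + 25050) - 36832*(-1/34489) = -33403/42324 + 36832/34489 = 406841501/1459712436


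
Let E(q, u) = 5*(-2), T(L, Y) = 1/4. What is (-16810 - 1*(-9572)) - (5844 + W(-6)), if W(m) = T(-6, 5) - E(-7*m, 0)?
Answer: -52369/4 ≈ -13092.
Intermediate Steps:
T(L, Y) = 1/4
E(q, u) = -10
W(m) = 41/4 (W(m) = 1/4 - 1*(-10) = 1/4 + 10 = 41/4)
(-16810 - 1*(-9572)) - (5844 + W(-6)) = (-16810 - 1*(-9572)) - (5844 + 41/4) = (-16810 + 9572) - 1*23417/4 = -7238 - 23417/4 = -52369/4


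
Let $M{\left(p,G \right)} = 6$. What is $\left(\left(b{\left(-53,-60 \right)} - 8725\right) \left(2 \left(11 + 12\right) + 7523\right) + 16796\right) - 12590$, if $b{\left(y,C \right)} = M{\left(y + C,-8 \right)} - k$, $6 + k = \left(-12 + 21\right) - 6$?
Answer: $-65967198$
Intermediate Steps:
$k = -3$ ($k = -6 + \left(\left(-12 + 21\right) - 6\right) = -6 + \left(9 - 6\right) = -6 + 3 = -3$)
$b{\left(y,C \right)} = 9$ ($b{\left(y,C \right)} = 6 - -3 = 6 + 3 = 9$)
$\left(\left(b{\left(-53,-60 \right)} - 8725\right) \left(2 \left(11 + 12\right) + 7523\right) + 16796\right) - 12590 = \left(\left(9 - 8725\right) \left(2 \left(11 + 12\right) + 7523\right) + 16796\right) - 12590 = \left(- 8716 \left(2 \cdot 23 + 7523\right) + 16796\right) - 12590 = \left(- 8716 \left(46 + 7523\right) + 16796\right) - 12590 = \left(\left(-8716\right) 7569 + 16796\right) - 12590 = \left(-65971404 + 16796\right) - 12590 = -65954608 - 12590 = -65967198$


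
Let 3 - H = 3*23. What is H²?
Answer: 4356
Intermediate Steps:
H = -66 (H = 3 - 3*23 = 3 - 1*69 = 3 - 69 = -66)
H² = (-66)² = 4356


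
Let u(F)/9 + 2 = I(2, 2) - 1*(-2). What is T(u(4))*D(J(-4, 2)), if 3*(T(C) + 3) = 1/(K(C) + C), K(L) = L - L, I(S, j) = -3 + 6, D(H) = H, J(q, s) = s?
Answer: -484/81 ≈ -5.9753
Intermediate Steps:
I(S, j) = 3
K(L) = 0
u(F) = 27 (u(F) = -18 + 9*(3 - 1*(-2)) = -18 + 9*(3 + 2) = -18 + 9*5 = -18 + 45 = 27)
T(C) = -3 + 1/(3*C) (T(C) = -3 + 1/(3*(0 + C)) = -3 + 1/(3*C))
T(u(4))*D(J(-4, 2)) = (-3 + (1/3)/27)*2 = (-3 + (1/3)*(1/27))*2 = (-3 + 1/81)*2 = -242/81*2 = -484/81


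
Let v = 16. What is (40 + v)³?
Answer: 175616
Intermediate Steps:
(40 + v)³ = (40 + 16)³ = 56³ = 175616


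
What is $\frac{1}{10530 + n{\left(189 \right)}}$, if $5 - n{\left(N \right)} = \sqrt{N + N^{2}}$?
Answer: $\frac{301}{3170009} + \frac{3 \sqrt{3990}}{110950315} \approx 9.666 \cdot 10^{-5}$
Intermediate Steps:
$n{\left(N \right)} = 5 - \sqrt{N + N^{2}}$
$\frac{1}{10530 + n{\left(189 \right)}} = \frac{1}{10530 + \left(5 - \sqrt{189 \left(1 + 189\right)}\right)} = \frac{1}{10530 + \left(5 - \sqrt{189 \cdot 190}\right)} = \frac{1}{10530 + \left(5 - \sqrt{35910}\right)} = \frac{1}{10530 + \left(5 - 3 \sqrt{3990}\right)} = \frac{1}{10535 - 3 \sqrt{3990}}$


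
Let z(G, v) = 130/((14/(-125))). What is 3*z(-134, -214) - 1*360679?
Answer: -2549128/7 ≈ -3.6416e+5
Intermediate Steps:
z(G, v) = -8125/7 (z(G, v) = 130/((14*(-1/125))) = 130/(-14/125) = 130*(-125/14) = -8125/7)
3*z(-134, -214) - 1*360679 = 3*(-8125/7) - 1*360679 = -24375/7 - 360679 = -2549128/7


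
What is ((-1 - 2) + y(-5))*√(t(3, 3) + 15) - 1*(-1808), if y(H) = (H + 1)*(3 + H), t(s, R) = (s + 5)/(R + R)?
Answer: 1808 + 35*√3/3 ≈ 1828.2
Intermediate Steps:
t(s, R) = (5 + s)/(2*R) (t(s, R) = (5 + s)/((2*R)) = (5 + s)*(1/(2*R)) = (5 + s)/(2*R))
y(H) = (1 + H)*(3 + H)
((-1 - 2) + y(-5))*√(t(3, 3) + 15) - 1*(-1808) = ((-1 - 2) + (3 + (-5)² + 4*(-5)))*√((½)*(5 + 3)/3 + 15) - 1*(-1808) = (-3 + (3 + 25 - 20))*√((½)*(⅓)*8 + 15) + 1808 = (-3 + 8)*√(4/3 + 15) + 1808 = 5*√(49/3) + 1808 = 5*(7*√3/3) + 1808 = 35*√3/3 + 1808 = 1808 + 35*√3/3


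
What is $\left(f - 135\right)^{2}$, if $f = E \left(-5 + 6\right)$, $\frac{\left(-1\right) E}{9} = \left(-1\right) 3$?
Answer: $11664$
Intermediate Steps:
$E = 27$ ($E = - 9 \left(\left(-1\right) 3\right) = \left(-9\right) \left(-3\right) = 27$)
$f = 27$ ($f = 27 \left(-5 + 6\right) = 27 \cdot 1 = 27$)
$\left(f - 135\right)^{2} = \left(27 - 135\right)^{2} = \left(-108\right)^{2} = 11664$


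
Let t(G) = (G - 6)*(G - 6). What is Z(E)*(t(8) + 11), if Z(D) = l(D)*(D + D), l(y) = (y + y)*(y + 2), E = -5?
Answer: -4500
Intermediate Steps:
t(G) = (-6 + G)² (t(G) = (-6 + G)*(-6 + G) = (-6 + G)²)
l(y) = 2*y*(2 + y) (l(y) = (2*y)*(2 + y) = 2*y*(2 + y))
Z(D) = 4*D²*(2 + D) (Z(D) = (2*D*(2 + D))*(D + D) = (2*D*(2 + D))*(2*D) = 4*D²*(2 + D))
Z(E)*(t(8) + 11) = (4*(-5)²*(2 - 5))*((-6 + 8)² + 11) = (4*25*(-3))*(2² + 11) = -300*(4 + 11) = -300*15 = -4500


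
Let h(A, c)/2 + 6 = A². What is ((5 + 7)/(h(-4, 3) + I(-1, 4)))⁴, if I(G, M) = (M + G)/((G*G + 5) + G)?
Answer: 12960000/112550881 ≈ 0.11515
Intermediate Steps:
h(A, c) = -12 + 2*A²
I(G, M) = (G + M)/(5 + G + G²) (I(G, M) = (G + M)/((G² + 5) + G) = (G + M)/((5 + G²) + G) = (G + M)/(5 + G + G²))
((5 + 7)/(h(-4, 3) + I(-1, 4)))⁴ = ((5 + 7)/((-12 + 2*(-4)²) + (-1 + 4)/(5 - 1 + (-1)²)))⁴ = (12/((-12 + 2*16) + 3/(5 - 1 + 1)))⁴ = (12/((-12 + 32) + 3/5))⁴ = (12/(20 + (⅕)*3))⁴ = (12/(20 + ⅗))⁴ = (12/(103/5))⁴ = (12*(5/103))⁴ = (60/103)⁴ = 12960000/112550881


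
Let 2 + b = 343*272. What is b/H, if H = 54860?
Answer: 46647/27430 ≈ 1.7006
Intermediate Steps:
b = 93294 (b = -2 + 343*272 = -2 + 93296 = 93294)
b/H = 93294/54860 = 93294*(1/54860) = 46647/27430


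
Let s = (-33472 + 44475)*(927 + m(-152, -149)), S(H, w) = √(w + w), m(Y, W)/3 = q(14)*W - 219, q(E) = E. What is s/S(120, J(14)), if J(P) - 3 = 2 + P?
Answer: -32942982*√38/19 ≈ -1.0688e+7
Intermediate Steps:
J(P) = 5 + P (J(P) = 3 + (2 + P) = 5 + P)
m(Y, W) = -657 + 42*W (m(Y, W) = 3*(14*W - 219) = 3*(-219 + 14*W) = -657 + 42*W)
S(H, w) = √2*√w (S(H, w) = √(2*w) = √2*√w)
s = -65885964 (s = (-33472 + 44475)*(927 + (-657 + 42*(-149))) = 11003*(927 + (-657 - 6258)) = 11003*(927 - 6915) = 11003*(-5988) = -65885964)
s/S(120, J(14)) = -65885964*√2/(2*√(5 + 14)) = -65885964*√38/38 = -32942982*√38/19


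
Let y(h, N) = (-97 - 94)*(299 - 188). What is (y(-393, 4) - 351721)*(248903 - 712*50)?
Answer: -79545381366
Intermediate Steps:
y(h, N) = -21201 (y(h, N) = -191*111 = -21201)
(y(-393, 4) - 351721)*(248903 - 712*50) = (-21201 - 351721)*(248903 - 712*50) = -372922*(248903 - 35600) = -372922*213303 = -79545381366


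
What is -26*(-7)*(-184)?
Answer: -33488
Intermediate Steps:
-26*(-7)*(-184) = 182*(-184) = -33488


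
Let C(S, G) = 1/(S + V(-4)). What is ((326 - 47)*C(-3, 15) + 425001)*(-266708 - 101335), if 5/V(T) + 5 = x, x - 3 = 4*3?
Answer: -781887847221/5 ≈ -1.5638e+11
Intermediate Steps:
x = 15 (x = 3 + 4*3 = 3 + 12 = 15)
V(T) = 1/2 (V(T) = 5/(-5 + 15) = 5/10 = 5*(1/10) = 1/2)
C(S, G) = 1/(1/2 + S) (C(S, G) = 1/(S + 1/2) = 1/(1/2 + S))
((326 - 47)*C(-3, 15) + 425001)*(-266708 - 101335) = ((326 - 47)*(2/(1 + 2*(-3))) + 425001)*(-266708 - 101335) = (279*(2/(1 - 6)) + 425001)*(-368043) = (279*(2/(-5)) + 425001)*(-368043) = (279*(2*(-1/5)) + 425001)*(-368043) = (279*(-2/5) + 425001)*(-368043) = (-558/5 + 425001)*(-368043) = (2124447/5)*(-368043) = -781887847221/5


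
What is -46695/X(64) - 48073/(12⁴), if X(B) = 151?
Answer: -975526543/3131136 ≈ -311.56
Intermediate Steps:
-46695/X(64) - 48073/(12⁴) = -46695/151 - 48073/(12⁴) = -46695*1/151 - 48073/20736 = -46695/151 - 48073*1/20736 = -46695/151 - 48073/20736 = -975526543/3131136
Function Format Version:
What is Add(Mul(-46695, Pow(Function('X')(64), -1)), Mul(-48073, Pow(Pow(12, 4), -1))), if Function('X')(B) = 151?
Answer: Rational(-975526543, 3131136) ≈ -311.56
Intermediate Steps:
Add(Mul(-46695, Pow(Function('X')(64), -1)), Mul(-48073, Pow(Pow(12, 4), -1))) = Add(Mul(-46695, Pow(151, -1)), Mul(-48073, Pow(Pow(12, 4), -1))) = Add(Mul(-46695, Rational(1, 151)), Mul(-48073, Pow(20736, -1))) = Add(Rational(-46695, 151), Mul(-48073, Rational(1, 20736))) = Add(Rational(-46695, 151), Rational(-48073, 20736)) = Rational(-975526543, 3131136)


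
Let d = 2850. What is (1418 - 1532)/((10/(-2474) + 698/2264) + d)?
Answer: -159632376/3991235453 ≈ -0.039996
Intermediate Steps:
(1418 - 1532)/((10/(-2474) + 698/2264) + d) = (1418 - 1532)/((10/(-2474) + 698/2264) + 2850) = -114/((10*(-1/2474) + 698*(1/2264)) + 2850) = -114/((-5/1237 + 349/1132) + 2850) = -114/(426053/1400284 + 2850) = -114/3991235453/1400284 = -114*1400284/3991235453 = -159632376/3991235453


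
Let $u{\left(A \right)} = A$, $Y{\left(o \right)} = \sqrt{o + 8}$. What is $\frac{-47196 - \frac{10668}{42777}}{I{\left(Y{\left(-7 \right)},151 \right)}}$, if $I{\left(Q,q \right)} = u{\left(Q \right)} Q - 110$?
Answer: $\frac{96138760}{222033} \approx 432.99$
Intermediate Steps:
$Y{\left(o \right)} = \sqrt{8 + o}$
$I{\left(Q,q \right)} = -110 + Q^{2}$ ($I{\left(Q,q \right)} = Q Q - 110 = Q^{2} - 110 = -110 + Q^{2}$)
$\frac{-47196 - \frac{10668}{42777}}{I{\left(Y{\left(-7 \right)},151 \right)}} = \frac{-47196 - \frac{10668}{42777}}{-110 + \left(\sqrt{8 - 7}\right)^{2}} = \frac{-47196 - 10668 \cdot \frac{1}{42777}}{-110 + \left(\sqrt{1}\right)^{2}} = \frac{-47196 - \frac{508}{2037}}{-110 + 1^{2}} = \frac{-47196 - \frac{508}{2037}}{-110 + 1} = - \frac{96138760}{2037 \left(-109\right)} = \left(- \frac{96138760}{2037}\right) \left(- \frac{1}{109}\right) = \frac{96138760}{222033}$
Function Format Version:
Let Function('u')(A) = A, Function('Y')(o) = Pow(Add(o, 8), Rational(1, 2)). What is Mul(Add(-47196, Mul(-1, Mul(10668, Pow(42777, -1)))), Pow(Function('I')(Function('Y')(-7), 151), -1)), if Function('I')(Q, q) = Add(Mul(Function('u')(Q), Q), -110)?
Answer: Rational(96138760, 222033) ≈ 432.99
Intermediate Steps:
Function('Y')(o) = Pow(Add(8, o), Rational(1, 2))
Function('I')(Q, q) = Add(-110, Pow(Q, 2)) (Function('I')(Q, q) = Add(Mul(Q, Q), -110) = Add(Pow(Q, 2), -110) = Add(-110, Pow(Q, 2)))
Mul(Add(-47196, Mul(-1, Mul(10668, Pow(42777, -1)))), Pow(Function('I')(Function('Y')(-7), 151), -1)) = Mul(Add(-47196, Mul(-1, Mul(10668, Pow(42777, -1)))), Pow(Add(-110, Pow(Pow(Add(8, -7), Rational(1, 2)), 2)), -1)) = Mul(Add(-47196, Mul(-1, Mul(10668, Rational(1, 42777)))), Pow(Add(-110, Pow(Pow(1, Rational(1, 2)), 2)), -1)) = Mul(Add(-47196, Mul(-1, Rational(508, 2037))), Pow(Add(-110, Pow(1, 2)), -1)) = Mul(Add(-47196, Rational(-508, 2037)), Pow(Add(-110, 1), -1)) = Mul(Rational(-96138760, 2037), Pow(-109, -1)) = Mul(Rational(-96138760, 2037), Rational(-1, 109)) = Rational(96138760, 222033)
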